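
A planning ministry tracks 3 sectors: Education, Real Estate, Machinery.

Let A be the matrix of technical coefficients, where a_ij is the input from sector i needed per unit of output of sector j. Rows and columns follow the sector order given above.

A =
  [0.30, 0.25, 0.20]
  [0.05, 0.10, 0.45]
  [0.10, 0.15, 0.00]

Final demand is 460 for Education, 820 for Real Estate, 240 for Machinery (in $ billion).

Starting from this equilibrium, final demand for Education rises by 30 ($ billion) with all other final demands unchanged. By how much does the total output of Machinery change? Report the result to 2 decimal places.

I − A =
  [   0.70    -0.25    -0.20]
  [  -0.05     0.90    -0.45]
  [  -0.10    -0.15     1.00]
Cofactors of I−A, C_ij = (−1)^(i+j)·(minor ij) (rows/columns in the sector order above):
  C_11 = (0.90)(1.00) − (-0.45)(-0.15) = 0.8325
  C_12 = −[(-0.05)(1.00) − (-0.45)(-0.10)] = 0.0950
  C_13 = (-0.05)(-0.15) − (0.90)(-0.10) = 0.0975
  C_21 = −[(-0.25)(1.00) − (-0.20)(-0.15)] = 0.2800
  C_22 = (0.70)(1.00) − (-0.20)(-0.10) = 0.6800
  C_23 = −[(0.70)(-0.15) − (-0.25)(-0.10)] = 0.1300
  C_31 = (-0.25)(-0.45) − (-0.20)(0.90) = 0.2925
  C_32 = −[(0.70)(-0.45) − (-0.20)(-0.05)] = 0.3250
  C_33 = (0.70)(0.90) − (-0.25)(-0.05) = 0.6175
det(I−A) = Σ_j (I−A)_1j·C_1j = (0.70)(0.8325) + (-0.25)(0.0950) + (-0.20)(0.0975) = 0.5395
adj(I−A) = Cᵀ =
  [ 0.8325   0.2800   0.2925]
  [ 0.0950   0.6800   0.3250]
  [ 0.0975   0.1300   0.6175]
(I − A)⁻¹ = adj(I−A) / det(I−A) ≈
  [   1.5431     0.5190     0.5422]
  [   0.1761     1.2604     0.6024]
  [   0.1807     0.2410     1.1446]
Δx = (I − A)⁻¹ Δd with Δd having +30 in the Education component and 0 elsewhere.
So Δx_M = L_ME · (+30), where L_ME = adj(I−A)_ME / det(I−A) = 0.0975 / 0.5395.
Δx_M = 0.0975 × (+30) / 0.5395 = 2.925 / 0.5395 ≈ 5.42.

Δx_M = 5.42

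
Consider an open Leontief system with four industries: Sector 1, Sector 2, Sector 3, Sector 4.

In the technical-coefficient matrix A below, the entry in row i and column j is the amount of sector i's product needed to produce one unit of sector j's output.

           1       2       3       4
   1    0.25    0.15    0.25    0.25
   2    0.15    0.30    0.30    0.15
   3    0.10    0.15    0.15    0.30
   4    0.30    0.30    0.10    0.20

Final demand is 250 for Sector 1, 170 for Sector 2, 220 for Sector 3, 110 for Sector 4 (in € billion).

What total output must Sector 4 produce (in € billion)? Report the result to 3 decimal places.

x_4 = 1271.479

I − A =
  [   0.75    -0.15    -0.25    -0.25]
  [  -0.15     0.70    -0.30    -0.15]
  [  -0.10    -0.15     0.85    -0.30]
  [  -0.30    -0.30    -0.10     0.80]
Compute the cofactors C_ij = (−1)^(i+j)·(3×3 minor ij) of I−A; the adjugate is their transpose:
adj(I−A) = Cᵀ =
  [ 0.35150   0.21750   0.20700   0.22825]
  [ 0.18825   0.37875   0.21375   0.21000]
  [ 0.15275   0.17925   0.29775   0.19300]
  [ 0.22150   0.24600   0.19500   0.36575]
det(I−A) = Σ_j (I−A)_1j·C_1j = (0.75)(0.35150) + (-0.15)(0.18825) + (-0.25)(0.15275) + (-0.25)(0.22150) = 0.141825
(I − A)⁻¹ = adj(I−A) / det(I−A) ≈
  [   2.4784     1.5336     1.4595     1.6094]
  [   1.3273     2.6705     1.5071     1.4807]
  [   1.0770     1.2639     2.0994     1.3608]
  [   1.5618     1.7345     1.3749     2.5789]
x = (I − A)⁻¹ d = adj(I−A)·d / det(I−A), with det(I−A) = 0.141825:
  x_1 = (0.35150·250 + 0.21750·170 + 0.20700·220 + 0.22825·110) / 0.141825 = 195.4975 / 0.141825 ≈ 1378.442
  x_2 = (0.18825·250 + 0.37875·170 + 0.21375·220 + 0.21000·110) / 0.141825 = 181.575 / 0.141825 ≈ 1280.275
  x_3 = (0.15275·250 + 0.17925·170 + 0.29775·220 + 0.19300·110) / 0.141825 = 155.395 / 0.141825 ≈ 1095.681
  x_4 = (0.22150·250 + 0.24600·170 + 0.19500·220 + 0.36575·110) / 0.141825 = 180.3275 / 0.141825 ≈ 1271.479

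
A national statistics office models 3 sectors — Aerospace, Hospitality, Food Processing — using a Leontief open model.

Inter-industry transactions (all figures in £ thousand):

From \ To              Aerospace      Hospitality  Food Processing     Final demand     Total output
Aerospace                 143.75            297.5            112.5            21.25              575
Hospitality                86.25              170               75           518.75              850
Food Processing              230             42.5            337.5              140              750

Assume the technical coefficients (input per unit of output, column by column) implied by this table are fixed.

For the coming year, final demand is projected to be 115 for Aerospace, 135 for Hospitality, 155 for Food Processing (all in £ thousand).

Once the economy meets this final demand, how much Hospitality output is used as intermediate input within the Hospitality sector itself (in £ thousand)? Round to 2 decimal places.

z_HH = 65.56

Technical coefficients a_ij = z_ij / X_j:
  a_AA = 143.75/575 = 0.25, a_HA = 86.25/575 = 0.15, a_FA = 230/575 = 0.40
  a_AH = 297.5/850 = 0.35, a_HH = 170/850 = 0.20, a_FH = 42.5/850 = 0.05
  a_AF = 112.5/750 = 0.15, a_HF = 75/750 = 0.10, a_FF = 337.5/750 = 0.45
I − A =
  [   0.75    -0.35    -0.15]
  [  -0.15     0.80    -0.10]
  [  -0.40    -0.05     0.55]
Cofactors of I−A, C_ij = (−1)^(i+j)·(minor ij) (rows/columns in the sector order above):
  C_11 = (0.80)(0.55) − (-0.10)(-0.05) = 0.4350
  C_12 = −[(-0.15)(0.55) − (-0.10)(-0.40)] = 0.1225
  C_13 = (-0.15)(-0.05) − (0.80)(-0.40) = 0.3275
  C_21 = −[(-0.35)(0.55) − (-0.15)(-0.05)] = 0.2000
  C_22 = (0.75)(0.55) − (-0.15)(-0.40) = 0.3525
  C_23 = −[(0.75)(-0.05) − (-0.35)(-0.40)] = 0.1775
  C_31 = (-0.35)(-0.10) − (-0.15)(0.80) = 0.1550
  C_32 = −[(0.75)(-0.10) − (-0.15)(-0.15)] = 0.0975
  C_33 = (0.75)(0.80) − (-0.35)(-0.15) = 0.5475
det(I−A) = Σ_j (I−A)_1j·C_1j = (0.75)(0.4350) + (-0.35)(0.1225) + (-0.15)(0.3275) = 0.23425
adj(I−A) = Cᵀ =
  [ 0.4350   0.2000   0.1550]
  [ 0.1225   0.3525   0.0975]
  [ 0.3275   0.1775   0.5475]
(I − A)⁻¹ = adj(I−A) / det(I−A) ≈
  [   1.8570     0.8538     0.6617]
  [   0.5229     1.5048     0.4162]
  [   1.3981     0.7577     2.3372]
First solve x = (I − A)⁻¹ d = adj(I−A)·d / det(I−A); in particular x_H = (0.1225·115 + 0.3525·135 + 0.0975·155) / 0.23425 = 76.7875 / 0.23425 ≈ 327.8015.
Intermediate flow from H to H: z_HH = a_HH · x_H = 0.20 × 76.7875 / 0.23425 = 15.3575 / 0.23425 ≈ 65.56.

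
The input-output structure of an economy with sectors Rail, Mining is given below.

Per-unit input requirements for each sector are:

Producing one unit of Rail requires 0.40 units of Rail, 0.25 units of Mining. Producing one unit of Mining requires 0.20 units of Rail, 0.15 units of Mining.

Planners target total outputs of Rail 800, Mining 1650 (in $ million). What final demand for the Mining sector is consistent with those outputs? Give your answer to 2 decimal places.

I − A =
  [   0.60    -0.20]
  [  -0.25     0.85]
d = (I − A) x:
  d_1 = (+0.60)·800 + (-0.20)·1650 = 150.00
  d_2 = (-0.25)·800 + (+0.85)·1650 = 1202.50

d_2 = 1202.50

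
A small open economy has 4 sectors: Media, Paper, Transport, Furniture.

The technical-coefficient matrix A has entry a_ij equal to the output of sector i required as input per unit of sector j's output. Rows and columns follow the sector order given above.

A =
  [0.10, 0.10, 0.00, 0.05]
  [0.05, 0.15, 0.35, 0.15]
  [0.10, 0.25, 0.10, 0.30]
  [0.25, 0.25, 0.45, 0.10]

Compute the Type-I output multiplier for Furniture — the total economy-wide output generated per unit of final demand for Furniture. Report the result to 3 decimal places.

m_4 = 3.266

I − A =
  [   0.90    -0.10     0.00    -0.05]
  [  -0.05     0.85    -0.35    -0.15]
  [  -0.10    -0.25     0.90    -0.30]
  [  -0.25    -0.25    -0.45     0.90]
Compute the cofactors C_ij = (−1)^(i+j)·(3×3 minor ij) of I−A; the adjugate is their transpose:
adj(I−A) = Cᵀ =
  [ 0.418125   0.084375   0.061750   0.057875]
  [ 0.132000   0.594000   0.341000   0.220000]
  [ 0.160875   0.284625   0.635250   0.268125]
  [ 0.233250   0.330750   0.429500   0.601750]
det(I−A) = Σ_j (I−A)_1j·C_1j = (0.90)(0.418125) + (-0.10)(0.132000) + (0.00)(0.160875) + (-0.05)(0.233250) = 0.35145
(I − A)⁻¹ = adj(I−A) / det(I−A) ≈
  [   1.1897     0.2401     0.1757     0.1647]
  [   0.3756     1.6901     0.9703     0.6260]
  [   0.4577     0.8099     1.8075     0.7629]
  [   0.6637     0.9411     1.2221     1.7122]
The output multiplier for sector j is the column-j sum of the Leontief inverse (I − A)⁻¹ = adj(I−A) / det(I−A).
Column 4 of adj(I−A): (0.057875, 0.220000, 0.268125, 0.601750); det(I−A) = 0.35145.
m_4 = (0.057875 + 0.220000 + 0.268125 + 0.601750) / 0.35145 = 1.14775 / 0.35145 ≈ 3.266.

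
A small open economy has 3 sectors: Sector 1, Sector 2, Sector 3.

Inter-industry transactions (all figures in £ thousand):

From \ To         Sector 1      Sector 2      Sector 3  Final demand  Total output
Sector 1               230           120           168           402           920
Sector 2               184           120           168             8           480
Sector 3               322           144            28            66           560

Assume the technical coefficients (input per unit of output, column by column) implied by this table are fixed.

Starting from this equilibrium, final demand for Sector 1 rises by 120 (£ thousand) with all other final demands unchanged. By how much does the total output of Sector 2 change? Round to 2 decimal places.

Technical coefficients a_ij = z_ij / X_j:
  a_11 = 230/920 = 0.25, a_21 = 184/920 = 0.20, a_31 = 322/920 = 0.35
  a_12 = 120/480 = 0.25, a_22 = 120/480 = 0.25, a_32 = 144/480 = 0.30
  a_13 = 168/560 = 0.30, a_23 = 168/560 = 0.30, a_33 = 28/560 = 0.05
I − A =
  [   0.75    -0.25    -0.30]
  [  -0.20     0.75    -0.30]
  [  -0.35    -0.30     0.95]
Cofactors of I−A, C_ij = (−1)^(i+j)·(minor ij) (rows/columns in the sector order above):
  C_11 = (0.75)(0.95) − (-0.30)(-0.30) = 0.6225
  C_12 = −[(-0.20)(0.95) − (-0.30)(-0.35)] = 0.2950
  C_13 = (-0.20)(-0.30) − (0.75)(-0.35) = 0.3225
  C_21 = −[(-0.25)(0.95) − (-0.30)(-0.30)] = 0.3275
  C_22 = (0.75)(0.95) − (-0.30)(-0.35) = 0.6075
  C_23 = −[(0.75)(-0.30) − (-0.25)(-0.35)] = 0.3125
  C_31 = (-0.25)(-0.30) − (-0.30)(0.75) = 0.3000
  C_32 = −[(0.75)(-0.30) − (-0.30)(-0.20)] = 0.2850
  C_33 = (0.75)(0.75) − (-0.25)(-0.20) = 0.5125
det(I−A) = Σ_j (I−A)_1j·C_1j = (0.75)(0.6225) + (-0.25)(0.2950) + (-0.30)(0.3225) = 0.296375
adj(I−A) = Cᵀ =
  [ 0.6225   0.3275   0.3000]
  [ 0.2950   0.6075   0.2850]
  [ 0.3225   0.3125   0.5125]
(I − A)⁻¹ = adj(I−A) / det(I−A) ≈
  [   2.1004     1.1050     1.0122]
  [   0.9954     2.0498     0.9616]
  [   1.0881     1.0544     1.7292]
Δx = (I − A)⁻¹ Δd with Δd having +120 in the Sector 1 component and 0 elsewhere.
So Δx_2 = L_21 · (+120), where L_21 = adj(I−A)_21 / det(I−A) = 0.2950 / 0.296375.
Δx_2 = 0.2950 × (+120) / 0.296375 = 35.40 / 0.296375 ≈ 119.44.

Δx_2 = 119.44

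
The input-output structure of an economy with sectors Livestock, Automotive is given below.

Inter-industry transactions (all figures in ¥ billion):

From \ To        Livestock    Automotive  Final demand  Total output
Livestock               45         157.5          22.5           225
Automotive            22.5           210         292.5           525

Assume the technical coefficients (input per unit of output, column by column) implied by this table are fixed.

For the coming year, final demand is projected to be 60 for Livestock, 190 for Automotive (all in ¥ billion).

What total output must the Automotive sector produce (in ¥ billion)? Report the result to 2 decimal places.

Technical coefficients a_ij = z_ij / X_j:
  a_11 = 45/225 = 0.20, a_21 = 22.5/225 = 0.10
  a_12 = 157.5/525 = 0.30, a_22 = 210/525 = 0.40
I − A =
  [   0.80    -0.30]
  [  -0.10     0.60]
det(I−A) = (0.80)(0.60) − (-0.30)(-0.10) = 0.4500
adj(I−A) = [[0.60, 0.30], [0.10, 0.80]]
(I − A)⁻¹ = adj(I−A) / det(I−A) ≈
  [   1.3333     0.6667]
  [   0.2222     1.7778]
x = (I − A)⁻¹ d = adj(I−A)·d / det(I−A), with det(I−A) = 0.4500:
  x_1 = (0.60·60 + 0.30·190) / 0.4500 = 93.00 / 0.4500 ≈ 206.67
  x_2 = (0.10·60 + 0.80·190) / 0.4500 = 158.00 / 0.4500 ≈ 351.11

x_2 = 351.11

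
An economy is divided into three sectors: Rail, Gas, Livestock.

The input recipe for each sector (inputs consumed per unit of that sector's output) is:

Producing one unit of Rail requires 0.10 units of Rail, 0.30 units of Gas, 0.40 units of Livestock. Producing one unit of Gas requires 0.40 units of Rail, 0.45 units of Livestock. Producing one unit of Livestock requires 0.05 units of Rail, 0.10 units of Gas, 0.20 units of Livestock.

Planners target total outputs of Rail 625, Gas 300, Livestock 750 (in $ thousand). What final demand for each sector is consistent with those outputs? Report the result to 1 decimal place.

d_R = 405.0, d_G = 37.5, d_L = 215.0

I − A =
  [   0.90    -0.40    -0.05]
  [  -0.30     1.00    -0.10]
  [  -0.40    -0.45     0.80]
d = (I − A) x:
  d_R = (+0.90)·625 + (-0.40)·300 + (-0.05)·750 = 405.0
  d_G = (-0.30)·625 + (+1.00)·300 + (-0.10)·750 = 37.5
  d_L = (-0.40)·625 + (-0.45)·300 + (+0.80)·750 = 215.0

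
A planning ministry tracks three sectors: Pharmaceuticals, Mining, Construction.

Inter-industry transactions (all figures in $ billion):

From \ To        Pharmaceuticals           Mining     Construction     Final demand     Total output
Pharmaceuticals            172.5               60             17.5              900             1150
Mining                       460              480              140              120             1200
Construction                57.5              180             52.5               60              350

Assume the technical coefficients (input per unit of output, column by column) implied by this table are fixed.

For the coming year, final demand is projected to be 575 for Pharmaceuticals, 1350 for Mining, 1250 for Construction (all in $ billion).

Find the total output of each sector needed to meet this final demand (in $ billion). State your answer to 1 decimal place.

x_1 = 1079.9, x_2 = 4525.0, x_3 = 2332.6

Technical coefficients a_ij = z_ij / X_j:
  a_11 = 172.5/1150 = 0.15, a_21 = 460/1150 = 0.40, a_31 = 57.5/1150 = 0.05
  a_12 = 60/1200 = 0.05, a_22 = 480/1200 = 0.40, a_32 = 180/1200 = 0.15
  a_13 = 17.5/350 = 0.05, a_23 = 140/350 = 0.40, a_33 = 52.5/350 = 0.15
I − A =
  [   0.85    -0.05    -0.05]
  [  -0.40     0.60    -0.40]
  [  -0.05    -0.15     0.85]
Cofactors of I−A, C_ij = (−1)^(i+j)·(minor ij) (rows/columns in the sector order above):
  C_11 = (0.60)(0.85) − (-0.40)(-0.15) = 0.4500
  C_12 = −[(-0.40)(0.85) − (-0.40)(-0.05)] = 0.3600
  C_13 = (-0.40)(-0.15) − (0.60)(-0.05) = 0.0900
  C_21 = −[(-0.05)(0.85) − (-0.05)(-0.15)] = 0.0500
  C_22 = (0.85)(0.85) − (-0.05)(-0.05) = 0.7200
  C_23 = −[(0.85)(-0.15) − (-0.05)(-0.05)] = 0.1300
  C_31 = (-0.05)(-0.40) − (-0.05)(0.60) = 0.0500
  C_32 = −[(0.85)(-0.40) − (-0.05)(-0.40)] = 0.3600
  C_33 = (0.85)(0.60) − (-0.05)(-0.40) = 0.4900
det(I−A) = Σ_j (I−A)_1j·C_1j = (0.85)(0.4500) + (-0.05)(0.3600) + (-0.05)(0.0900) = 0.3600
adj(I−A) = Cᵀ =
  [ 0.4500   0.0500   0.0500]
  [ 0.3600   0.7200   0.3600]
  [ 0.0900   0.1300   0.4900]
(I − A)⁻¹ = adj(I−A) / det(I−A) ≈
  [   1.2500     0.1389     0.1389]
  [   1.0000     2.0000     1.0000]
  [   0.2500     0.3611     1.3611]
x = (I − A)⁻¹ d = adj(I−A)·d / det(I−A), with det(I−A) = 0.3600:
  x_1 = (0.4500·575 + 0.0500·1350 + 0.0500·1250) / 0.3600 = 388.75 / 0.3600 ≈ 1079.9
  x_2 = (0.3600·575 + 0.7200·1350 + 0.3600·1250) / 0.3600 = 1629.00 / 0.3600 = 4525.0
  x_3 = (0.0900·575 + 0.1300·1350 + 0.4900·1250) / 0.3600 = 839.75 / 0.3600 ≈ 2332.6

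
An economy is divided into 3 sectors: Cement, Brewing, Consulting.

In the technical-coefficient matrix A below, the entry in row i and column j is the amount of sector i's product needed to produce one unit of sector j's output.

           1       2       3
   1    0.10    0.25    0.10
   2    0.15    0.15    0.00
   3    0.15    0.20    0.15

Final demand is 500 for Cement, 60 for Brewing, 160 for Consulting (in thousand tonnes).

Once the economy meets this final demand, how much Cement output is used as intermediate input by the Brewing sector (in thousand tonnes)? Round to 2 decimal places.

I − A =
  [   0.90    -0.25    -0.10]
  [  -0.15     0.85     0.00]
  [  -0.15    -0.20     0.85]
Cofactors of I−A, C_ij = (−1)^(i+j)·(minor ij) (rows/columns in the sector order above):
  C_11 = (0.85)(0.85) − (0.00)(-0.20) = 0.7225
  C_12 = −[(-0.15)(0.85) − (0.00)(-0.15)] = 0.1275
  C_13 = (-0.15)(-0.20) − (0.85)(-0.15) = 0.1575
  C_21 = −[(-0.25)(0.85) − (-0.10)(-0.20)] = 0.2325
  C_22 = (0.90)(0.85) − (-0.10)(-0.15) = 0.7500
  C_23 = −[(0.90)(-0.20) − (-0.25)(-0.15)] = 0.2175
  C_31 = (-0.25)(0.00) − (-0.10)(0.85) = 0.0850
  C_32 = −[(0.90)(0.00) − (-0.10)(-0.15)] = 0.0150
  C_33 = (0.90)(0.85) − (-0.25)(-0.15) = 0.7275
det(I−A) = Σ_j (I−A)_1j·C_1j = (0.90)(0.7225) + (-0.25)(0.1275) + (-0.10)(0.1575) = 0.602625
adj(I−A) = Cᵀ =
  [ 0.7225   0.2325   0.0850]
  [ 0.1275   0.7500   0.0150]
  [ 0.1575   0.2175   0.7275]
(I − A)⁻¹ = adj(I−A) / det(I−A) ≈
  [   1.1989     0.3858     0.1410]
  [   0.2116     1.2446     0.0249]
  [   0.2614     0.3609     1.2072]
First solve x = (I − A)⁻¹ d = adj(I−A)·d / det(I−A); in particular x_2 = (0.1275·500 + 0.7500·60 + 0.0150·160) / 0.602625 = 111.15 / 0.602625 ≈ 184.4431.
Intermediate flow from 1 to 2: z_12 = a_12 · x_2 = 0.25 × 111.15 / 0.602625 = 27.7875 / 0.602625 ≈ 46.11.

z_12 = 46.11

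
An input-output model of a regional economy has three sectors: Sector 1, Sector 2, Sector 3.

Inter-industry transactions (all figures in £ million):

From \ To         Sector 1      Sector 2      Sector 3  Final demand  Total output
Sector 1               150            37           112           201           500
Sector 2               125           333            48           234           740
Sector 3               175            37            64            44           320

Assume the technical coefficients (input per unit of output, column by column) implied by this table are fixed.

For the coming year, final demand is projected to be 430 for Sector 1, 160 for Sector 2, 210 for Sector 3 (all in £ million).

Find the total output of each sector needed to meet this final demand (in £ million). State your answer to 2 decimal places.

Technical coefficients a_ij = z_ij / X_j:
  a_11 = 150/500 = 0.30, a_21 = 125/500 = 0.25, a_31 = 175/500 = 0.35
  a_12 = 37/740 = 0.05, a_22 = 333/740 = 0.45, a_32 = 37/740 = 0.05
  a_13 = 112/320 = 0.35, a_23 = 48/320 = 0.15, a_33 = 64/320 = 0.20
I − A =
  [   0.70    -0.05    -0.35]
  [  -0.25     0.55    -0.15]
  [  -0.35    -0.05     0.80]
Cofactors of I−A, C_ij = (−1)^(i+j)·(minor ij) (rows/columns in the sector order above):
  C_11 = (0.55)(0.80) − (-0.15)(-0.05) = 0.4325
  C_12 = −[(-0.25)(0.80) − (-0.15)(-0.35)] = 0.2525
  C_13 = (-0.25)(-0.05) − (0.55)(-0.35) = 0.2050
  C_21 = −[(-0.05)(0.80) − (-0.35)(-0.05)] = 0.0575
  C_22 = (0.70)(0.80) − (-0.35)(-0.35) = 0.4375
  C_23 = −[(0.70)(-0.05) − (-0.05)(-0.35)] = 0.0525
  C_31 = (-0.05)(-0.15) − (-0.35)(0.55) = 0.2000
  C_32 = −[(0.70)(-0.15) − (-0.35)(-0.25)] = 0.1925
  C_33 = (0.70)(0.55) − (-0.05)(-0.25) = 0.3725
det(I−A) = Σ_j (I−A)_1j·C_1j = (0.70)(0.4325) + (-0.05)(0.2525) + (-0.35)(0.2050) = 0.218375
adj(I−A) = Cᵀ =
  [ 0.4325   0.0575   0.2000]
  [ 0.2525   0.4375   0.1925]
  [ 0.2050   0.0525   0.3725]
(I − A)⁻¹ = adj(I−A) / det(I−A) ≈
  [   1.9805     0.2633     0.9159]
  [   1.1563     2.0034     0.8815]
  [   0.9388     0.2404     1.7058]
x = (I − A)⁻¹ d = adj(I−A)·d / det(I−A), with det(I−A) = 0.218375:
  x_1 = (0.4325·430 + 0.0575·160 + 0.2000·210) / 0.218375 = 237.175 / 0.218375 ≈ 1086.09
  x_2 = (0.2525·430 + 0.4375·160 + 0.1925·210) / 0.218375 = 219.00 / 0.218375 ≈ 1002.86
  x_3 = (0.2050·430 + 0.0525·160 + 0.3725·210) / 0.218375 = 174.775 / 0.218375 ≈ 800.34

x_1 = 1086.09, x_2 = 1002.86, x_3 = 800.34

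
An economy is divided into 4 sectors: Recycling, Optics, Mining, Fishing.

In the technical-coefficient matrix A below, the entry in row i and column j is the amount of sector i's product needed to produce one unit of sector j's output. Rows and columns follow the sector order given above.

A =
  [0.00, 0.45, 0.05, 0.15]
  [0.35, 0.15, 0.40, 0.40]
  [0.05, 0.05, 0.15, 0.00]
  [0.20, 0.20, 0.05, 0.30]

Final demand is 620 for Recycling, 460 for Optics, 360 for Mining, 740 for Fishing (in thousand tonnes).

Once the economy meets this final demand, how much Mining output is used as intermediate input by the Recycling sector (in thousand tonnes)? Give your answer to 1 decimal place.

I − A =
  [   1.00    -0.45    -0.05    -0.15]
  [  -0.35     0.85    -0.40    -0.40]
  [  -0.05    -0.05     0.85     0.00]
  [  -0.20    -0.20    -0.05     0.70]
Compute the cofactors C_ij = (−1)^(i+j)·(3×3 minor ij) of I−A; the adjugate is their transpose:
adj(I−A) = Cᵀ =
  [ 0.422750   0.295375   0.179125   0.259375]
  [ 0.291250   0.567375   0.306875   0.386625]
  [ 0.042000   0.050750   0.332750   0.038000]
  [ 0.207000   0.250125   0.162625   0.556625]
det(I−A) = Σ_j (I−A)_1j·C_1j = (1.00)(0.422750) + (-0.45)(0.291250) + (-0.05)(0.042000) + (-0.15)(0.207000) = 0.2585375
(I − A)⁻¹ = adj(I−A) / det(I−A) ≈
  [   1.6352     1.1425     0.6928     1.0032]
  [   1.1265     2.1946     1.1870     1.4954]
  [   0.1625     0.1963     1.2870     0.1470]
  [   0.8007     0.9675     0.6290     2.1530]
First solve x = (I − A)⁻¹ d = adj(I−A)·d / det(I−A); in particular x_R = (0.422750·620 + 0.295375·460 + 0.179125·360 + 0.259375·740) / 0.2585375 = 654.40 / 0.2585375 ≈ 2531.161.
Intermediate flow from M to R: z_MR = a_MR · x_R = 0.05 × 654.40 / 0.2585375 = 32.72 / 0.2585375 ≈ 126.6.

z_MR = 126.6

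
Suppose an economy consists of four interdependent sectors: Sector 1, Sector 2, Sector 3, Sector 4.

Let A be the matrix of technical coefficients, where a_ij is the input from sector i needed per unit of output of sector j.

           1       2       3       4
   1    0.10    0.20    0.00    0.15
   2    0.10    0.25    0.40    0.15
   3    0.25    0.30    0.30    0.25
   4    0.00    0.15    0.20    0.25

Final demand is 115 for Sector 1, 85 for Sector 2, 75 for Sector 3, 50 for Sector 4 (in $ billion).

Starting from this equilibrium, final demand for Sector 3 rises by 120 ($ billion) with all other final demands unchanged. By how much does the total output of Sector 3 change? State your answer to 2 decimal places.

Δx_3 = 335.82

I − A =
  [   0.90    -0.20     0.00    -0.15]
  [  -0.10     0.75    -0.40    -0.15]
  [  -0.25    -0.30     0.70    -0.25]
  [   0.00    -0.15    -0.20     0.75]
Compute the cofactors C_ij = (−1)^(i+j)·(3×3 minor ij) of I−A; the adjugate is their transpose:
adj(I−A) = Cᵀ =
  [ 0.226500   0.119750   0.097500   0.101750]
  [ 0.130000   0.420000   0.300000   0.210000]
  [ 0.161250   0.279375   0.468750   0.244375]
  [ 0.069000   0.158500   0.185000   0.330500]
det(I−A) = Σ_j (I−A)_1j·C_1j = (0.90)(0.226500) + (-0.20)(0.130000) + (0.00)(0.161250) + (-0.15)(0.069000) = 0.1675
(I − A)⁻¹ = adj(I−A) / det(I−A) ≈
  [   1.3522     0.7149     0.5821     0.6075]
  [   0.7761     2.5075     1.7910     1.2537]
  [   0.9627     1.6679     2.7985     1.4590]
  [   0.4119     0.9463     1.1045     1.9731]
Δx = (I − A)⁻¹ Δd with Δd having +120 in the Sector 3 component and 0 elsewhere.
So Δx_3 = L_33 · (+120), where L_33 = adj(I−A)_33 / det(I−A) = 0.468750 / 0.1675.
Δx_3 = 0.468750 × (+120) / 0.1675 = 56.25 / 0.1675 ≈ 335.82.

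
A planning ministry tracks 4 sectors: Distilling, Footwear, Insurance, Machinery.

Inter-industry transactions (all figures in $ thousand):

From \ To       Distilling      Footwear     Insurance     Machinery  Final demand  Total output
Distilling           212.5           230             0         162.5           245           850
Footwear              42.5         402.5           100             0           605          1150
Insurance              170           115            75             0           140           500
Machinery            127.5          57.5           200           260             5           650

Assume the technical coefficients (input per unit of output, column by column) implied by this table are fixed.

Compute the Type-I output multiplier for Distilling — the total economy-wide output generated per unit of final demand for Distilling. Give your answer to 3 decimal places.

Technical coefficients a_ij = z_ij / X_j:
  a_DD = 212.5/850 = 0.25, a_FD = 42.5/850 = 0.05, a_ID = 170/850 = 0.20, a_MD = 127.5/850 = 0.15
  a_DF = 230/1150 = 0.20, a_FF = 402.5/1150 = 0.35, a_IF = 115/1150 = 0.10, a_MF = 57.5/1150 = 0.05
  a_DI = 0/500 = 0.00, a_FI = 100/500 = 0.20, a_II = 75/500 = 0.15, a_MI = 200/500 = 0.40
  a_DM = 162.5/650 = 0.25, a_FM = 0/650 = 0.00, a_IM = 0/650 = 0.00, a_MM = 260/650 = 0.40
I − A =
  [   0.75    -0.20     0.00    -0.25]
  [  -0.05     0.65    -0.20     0.00]
  [  -0.20    -0.10     0.85     0.00]
  [  -0.15    -0.05    -0.40     0.60]
Compute the cofactors C_ij = (−1)^(i+j)·(3×3 minor ij) of I−A; the adjugate is their transpose:
adj(I−A) = Cᵀ =
  [ 0.319500   0.122625   0.091500   0.133125]
  [ 0.049500   0.330625   0.087500   0.020625]
  [ 0.081000   0.067750   0.261500   0.033750]
  [ 0.138000   0.103375   0.204500   0.382875]
det(I−A) = Σ_j (I−A)_1j·C_1j = (0.75)(0.319500) + (-0.20)(0.049500) + (0.00)(0.081000) + (-0.25)(0.138000) = 0.195225
(I − A)⁻¹ = adj(I−A) / det(I−A) ≈
  [   1.6366     0.6281     0.4687     0.6819]
  [   0.2536     1.6936     0.4482     0.1056]
  [   0.4149     0.3470     1.3395     0.1729]
  [   0.7069     0.5295     1.0475     1.9612]
The output multiplier for sector j is the column-j sum of the Leontief inverse (I − A)⁻¹ = adj(I−A) / det(I−A).
Column D of adj(I−A): (0.319500, 0.049500, 0.081000, 0.138000); det(I−A) = 0.195225.
m_D = (0.319500 + 0.049500 + 0.081000 + 0.138000) / 0.195225 = 0.588 / 0.195225 ≈ 3.012.

m_D = 3.012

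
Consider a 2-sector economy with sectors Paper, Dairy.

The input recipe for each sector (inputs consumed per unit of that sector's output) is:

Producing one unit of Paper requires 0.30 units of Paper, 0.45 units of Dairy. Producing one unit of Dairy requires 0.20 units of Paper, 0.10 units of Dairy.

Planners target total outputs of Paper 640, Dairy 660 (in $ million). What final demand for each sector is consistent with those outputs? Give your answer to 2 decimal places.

d_1 = 316.00, d_2 = 306.00

I − A =
  [   0.70    -0.20]
  [  -0.45     0.90]
d = (I − A) x:
  d_1 = (+0.70)·640 + (-0.20)·660 = 316.00
  d_2 = (-0.45)·640 + (+0.90)·660 = 306.00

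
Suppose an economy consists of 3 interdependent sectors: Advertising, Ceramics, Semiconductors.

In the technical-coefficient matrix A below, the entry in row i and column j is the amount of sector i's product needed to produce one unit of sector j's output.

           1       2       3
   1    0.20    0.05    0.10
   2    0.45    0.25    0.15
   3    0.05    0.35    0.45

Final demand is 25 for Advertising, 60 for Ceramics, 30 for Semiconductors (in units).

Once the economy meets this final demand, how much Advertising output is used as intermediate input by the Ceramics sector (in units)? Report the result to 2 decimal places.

I − A =
  [   0.80    -0.05    -0.10]
  [  -0.45     0.75    -0.15]
  [  -0.05    -0.35     0.55]
Cofactors of I−A, C_ij = (−1)^(i+j)·(minor ij) (rows/columns in the sector order above):
  C_11 = (0.75)(0.55) − (-0.15)(-0.35) = 0.3600
  C_12 = −[(-0.45)(0.55) − (-0.15)(-0.05)] = 0.2550
  C_13 = (-0.45)(-0.35) − (0.75)(-0.05) = 0.1950
  C_21 = −[(-0.05)(0.55) − (-0.10)(-0.35)] = 0.0625
  C_22 = (0.80)(0.55) − (-0.10)(-0.05) = 0.4350
  C_23 = −[(0.80)(-0.35) − (-0.05)(-0.05)] = 0.2825
  C_31 = (-0.05)(-0.15) − (-0.10)(0.75) = 0.0825
  C_32 = −[(0.80)(-0.15) − (-0.10)(-0.45)] = 0.1650
  C_33 = (0.80)(0.75) − (-0.05)(-0.45) = 0.5775
det(I−A) = Σ_j (I−A)_1j·C_1j = (0.80)(0.3600) + (-0.05)(0.2550) + (-0.10)(0.1950) = 0.25575
adj(I−A) = Cᵀ =
  [ 0.3600   0.0625   0.0825]
  [ 0.2550   0.4350   0.1650]
  [ 0.1950   0.2825   0.5775]
(I − A)⁻¹ = adj(I−A) / det(I−A) ≈
  [   1.4076     0.2444     0.3226]
  [   0.9971     1.7009     0.6452]
  [   0.7625     1.1046     2.2581]
First solve x = (I − A)⁻¹ d = adj(I−A)·d / det(I−A); in particular x_2 = (0.2550·25 + 0.4350·60 + 0.1650·30) / 0.25575 = 37.425 / 0.25575 ≈ 146.3343.
Intermediate flow from 1 to 2: z_12 = a_12 · x_2 = 0.05 × 37.425 / 0.25575 = 1.87125 / 0.25575 ≈ 7.32.

z_12 = 7.32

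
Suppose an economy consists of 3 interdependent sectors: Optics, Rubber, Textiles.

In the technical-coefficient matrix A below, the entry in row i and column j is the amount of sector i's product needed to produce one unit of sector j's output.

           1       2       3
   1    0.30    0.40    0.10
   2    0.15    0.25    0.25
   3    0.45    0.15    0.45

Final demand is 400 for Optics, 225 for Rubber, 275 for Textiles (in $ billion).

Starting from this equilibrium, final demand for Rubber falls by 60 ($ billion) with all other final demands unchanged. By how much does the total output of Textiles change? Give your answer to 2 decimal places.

I − A =
  [   0.70    -0.40    -0.10]
  [  -0.15     0.75    -0.25]
  [  -0.45    -0.15     0.55]
Cofactors of I−A, C_ij = (−1)^(i+j)·(minor ij) (rows/columns in the sector order above):
  C_11 = (0.75)(0.55) − (-0.25)(-0.15) = 0.3750
  C_12 = −[(-0.15)(0.55) − (-0.25)(-0.45)] = 0.1950
  C_13 = (-0.15)(-0.15) − (0.75)(-0.45) = 0.3600
  C_21 = −[(-0.40)(0.55) − (-0.10)(-0.15)] = 0.2350
  C_22 = (0.70)(0.55) − (-0.10)(-0.45) = 0.3400
  C_23 = −[(0.70)(-0.15) − (-0.40)(-0.45)] = 0.2850
  C_31 = (-0.40)(-0.25) − (-0.10)(0.75) = 0.1750
  C_32 = −[(0.70)(-0.25) − (-0.10)(-0.15)] = 0.1900
  C_33 = (0.70)(0.75) − (-0.40)(-0.15) = 0.4650
det(I−A) = Σ_j (I−A)_1j·C_1j = (0.70)(0.3750) + (-0.40)(0.1950) + (-0.10)(0.3600) = 0.1485
adj(I−A) = Cᵀ =
  [ 0.3750   0.2350   0.1750]
  [ 0.1950   0.3400   0.1900]
  [ 0.3600   0.2850   0.4650]
(I − A)⁻¹ = adj(I−A) / det(I−A) ≈
  [   2.5253     1.5825     1.1785]
  [   1.3131     2.2896     1.2795]
  [   2.4242     1.9192     3.1313]
Δx = (I − A)⁻¹ Δd with Δd having -60 in the Rubber component and 0 elsewhere.
So Δx_3 = L_32 · (-60), where L_32 = adj(I−A)_32 / det(I−A) = 0.2850 / 0.1485.
Δx_3 = 0.2850 × (-60) / 0.1485 = -17.10 / 0.1485 ≈ -115.15.

Δx_3 = -115.15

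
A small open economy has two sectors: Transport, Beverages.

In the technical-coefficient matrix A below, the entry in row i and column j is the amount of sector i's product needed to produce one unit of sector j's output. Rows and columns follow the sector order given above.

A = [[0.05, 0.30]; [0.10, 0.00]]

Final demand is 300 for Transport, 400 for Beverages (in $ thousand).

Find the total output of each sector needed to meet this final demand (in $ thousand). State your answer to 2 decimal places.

x_1 = 456.52, x_2 = 445.65

I − A =
  [   0.95    -0.30]
  [  -0.10     1.00]
det(I−A) = (0.95)(1.00) − (-0.30)(-0.10) = 0.9200
adj(I−A) = [[1.00, 0.30], [0.10, 0.95]]
(I − A)⁻¹ = adj(I−A) / det(I−A) ≈
  [   1.0870     0.3261]
  [   0.1087     1.0326]
x = (I − A)⁻¹ d = adj(I−A)·d / det(I−A), with det(I−A) = 0.9200:
  x_1 = (1.00·300 + 0.30·400) / 0.9200 = 420.00 / 0.9200 ≈ 456.52
  x_2 = (0.10·300 + 0.95·400) / 0.9200 = 410.00 / 0.9200 ≈ 445.65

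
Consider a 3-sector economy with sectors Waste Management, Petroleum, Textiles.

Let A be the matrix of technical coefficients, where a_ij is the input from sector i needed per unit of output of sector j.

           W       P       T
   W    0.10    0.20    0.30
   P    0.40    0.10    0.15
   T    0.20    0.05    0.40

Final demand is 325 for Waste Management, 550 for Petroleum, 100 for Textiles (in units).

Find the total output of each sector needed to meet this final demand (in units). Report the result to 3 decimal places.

x_W = 759.240, x_P = 1032.854, x_T = 505.818

I − A =
  [   0.90    -0.20    -0.30]
  [  -0.40     0.90    -0.15]
  [  -0.20    -0.05     0.60]
Cofactors of I−A, C_ij = (−1)^(i+j)·(minor ij) (rows/columns in the sector order above):
  C_11 = (0.90)(0.60) − (-0.15)(-0.05) = 0.5325
  C_12 = −[(-0.40)(0.60) − (-0.15)(-0.20)] = 0.2700
  C_13 = (-0.40)(-0.05) − (0.90)(-0.20) = 0.2000
  C_21 = −[(-0.20)(0.60) − (-0.30)(-0.05)] = 0.1350
  C_22 = (0.90)(0.60) − (-0.30)(-0.20) = 0.4800
  C_23 = −[(0.90)(-0.05) − (-0.20)(-0.20)] = 0.0850
  C_31 = (-0.20)(-0.15) − (-0.30)(0.90) = 0.3000
  C_32 = −[(0.90)(-0.15) − (-0.30)(-0.40)] = 0.2550
  C_33 = (0.90)(0.90) − (-0.20)(-0.40) = 0.7300
det(I−A) = Σ_j (I−A)_1j·C_1j = (0.90)(0.5325) + (-0.20)(0.2700) + (-0.30)(0.2000) = 0.36525
adj(I−A) = Cᵀ =
  [ 0.5325   0.1350   0.3000]
  [ 0.2700   0.4800   0.2550]
  [ 0.2000   0.0850   0.7300]
(I − A)⁻¹ = adj(I−A) / det(I−A) ≈
  [   1.4579     0.3696     0.8214]
  [   0.7392     1.3142     0.6982]
  [   0.5476     0.2327     1.9986]
x = (I − A)⁻¹ d = adj(I−A)·d / det(I−A), with det(I−A) = 0.36525:
  x_W = (0.5325·325 + 0.1350·550 + 0.3000·100) / 0.36525 = 277.3125 / 0.36525 ≈ 759.240
  x_P = (0.2700·325 + 0.4800·550 + 0.2550·100) / 0.36525 = 377.25 / 0.36525 ≈ 1032.854
  x_T = (0.2000·325 + 0.0850·550 + 0.7300·100) / 0.36525 = 184.75 / 0.36525 ≈ 505.818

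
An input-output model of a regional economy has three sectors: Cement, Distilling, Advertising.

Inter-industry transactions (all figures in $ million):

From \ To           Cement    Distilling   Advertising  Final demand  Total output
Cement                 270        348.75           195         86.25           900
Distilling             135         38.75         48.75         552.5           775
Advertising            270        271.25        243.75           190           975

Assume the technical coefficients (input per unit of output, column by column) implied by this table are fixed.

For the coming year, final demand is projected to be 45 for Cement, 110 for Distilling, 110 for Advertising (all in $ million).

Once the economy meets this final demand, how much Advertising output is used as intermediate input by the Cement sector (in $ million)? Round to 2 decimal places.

Technical coefficients a_ij = z_ij / X_j:
  a_11 = 270/900 = 0.30, a_21 = 135/900 = 0.15, a_31 = 270/900 = 0.30
  a_12 = 348.75/775 = 0.45, a_22 = 38.75/775 = 0.05, a_32 = 271.25/775 = 0.35
  a_13 = 195/975 = 0.20, a_23 = 48.75/975 = 0.05, a_33 = 243.75/975 = 0.25
I − A =
  [   0.70    -0.45    -0.20]
  [  -0.15     0.95    -0.05]
  [  -0.30    -0.35     0.75]
Cofactors of I−A, C_ij = (−1)^(i+j)·(minor ij) (rows/columns in the sector order above):
  C_11 = (0.95)(0.75) − (-0.05)(-0.35) = 0.6950
  C_12 = −[(-0.15)(0.75) − (-0.05)(-0.30)] = 0.1275
  C_13 = (-0.15)(-0.35) − (0.95)(-0.30) = 0.3375
  C_21 = −[(-0.45)(0.75) − (-0.20)(-0.35)] = 0.4075
  C_22 = (0.70)(0.75) − (-0.20)(-0.30) = 0.4650
  C_23 = −[(0.70)(-0.35) − (-0.45)(-0.30)] = 0.3800
  C_31 = (-0.45)(-0.05) − (-0.20)(0.95) = 0.2125
  C_32 = −[(0.70)(-0.05) − (-0.20)(-0.15)] = 0.0650
  C_33 = (0.70)(0.95) − (-0.45)(-0.15) = 0.5975
det(I−A) = Σ_j (I−A)_1j·C_1j = (0.70)(0.6950) + (-0.45)(0.1275) + (-0.20)(0.3375) = 0.361625
adj(I−A) = Cᵀ =
  [ 0.6950   0.4075   0.2125]
  [ 0.1275   0.4650   0.0650]
  [ 0.3375   0.3800   0.5975]
(I − A)⁻¹ = adj(I−A) / det(I−A) ≈
  [   1.9219     1.1269     0.5876]
  [   0.3526     1.2859     0.1797]
  [   0.9333     1.0508     1.6523]
First solve x = (I − A)⁻¹ d = adj(I−A)·d / det(I−A); in particular x_1 = (0.6950·45 + 0.4075·110 + 0.2125·110) / 0.361625 = 99.475 / 0.361625 ≈ 275.0778.
Intermediate flow from 3 to 1: z_31 = a_31 · x_1 = 0.30 × 99.475 / 0.361625 = 29.8425 / 0.361625 ≈ 82.52.

z_31 = 82.52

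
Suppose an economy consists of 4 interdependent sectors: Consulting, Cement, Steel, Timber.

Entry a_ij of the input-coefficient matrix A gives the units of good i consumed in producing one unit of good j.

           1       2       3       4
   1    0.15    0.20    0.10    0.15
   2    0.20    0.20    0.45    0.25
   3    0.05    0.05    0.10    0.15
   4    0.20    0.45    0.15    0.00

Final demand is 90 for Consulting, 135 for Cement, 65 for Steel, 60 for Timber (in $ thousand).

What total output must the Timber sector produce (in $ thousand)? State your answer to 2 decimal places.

x_4 = 344.11

I − A =
  [   0.85    -0.20    -0.10    -0.15]
  [  -0.20     0.80    -0.45    -0.25]
  [  -0.05    -0.05     0.90    -0.15]
  [  -0.20    -0.45    -0.15     1.00]
Compute the cofactors C_ij = (−1)^(i+j)·(3×3 minor ij) of I−A; the adjugate is their transpose:
adj(I−A) = Cᵀ =
  [ 0.546000   0.249125   0.214625   0.176375]
  [ 0.258375   0.709750   0.430375   0.280750]
  [ 0.084375   0.117750   0.496875   0.116625]
  [ 0.238125   0.386875   0.311125   0.547375]
det(I−A) = Σ_j (I−A)_1j·C_1j = (0.85)(0.546000) + (-0.20)(0.258375) + (-0.10)(0.084375) + (-0.15)(0.238125) = 0.36826875
(I − A)⁻¹ = adj(I−A) / det(I−A) ≈
  [   1.4826     0.6765     0.5828     0.4789]
  [   0.7016     1.9273     1.1686     0.7624]
  [   0.2291     0.3197     1.3492     0.3167]
  [   0.6466     1.0505     0.8448     1.4863]
x = (I − A)⁻¹ d = adj(I−A)·d / det(I−A), with det(I−A) = 0.36826875:
  x_1 = (0.546000·90 + 0.249125·135 + 0.214625·65 + 0.176375·60) / 0.36826875 = 107.305 / 0.36826875 ≈ 291.38
  x_2 = (0.258375·90 + 0.709750·135 + 0.430375·65 + 0.280750·60) / 0.36826875 = 163.889375 / 0.36826875 ≈ 445.03
  x_3 = (0.084375·90 + 0.117750·135 + 0.496875·65 + 0.116625·60) / 0.36826875 = 62.784375 / 0.36826875 ≈ 170.49
  x_4 = (0.238125·90 + 0.386875·135 + 0.311125·65 + 0.547375·60) / 0.36826875 = 126.725 / 0.36826875 ≈ 344.11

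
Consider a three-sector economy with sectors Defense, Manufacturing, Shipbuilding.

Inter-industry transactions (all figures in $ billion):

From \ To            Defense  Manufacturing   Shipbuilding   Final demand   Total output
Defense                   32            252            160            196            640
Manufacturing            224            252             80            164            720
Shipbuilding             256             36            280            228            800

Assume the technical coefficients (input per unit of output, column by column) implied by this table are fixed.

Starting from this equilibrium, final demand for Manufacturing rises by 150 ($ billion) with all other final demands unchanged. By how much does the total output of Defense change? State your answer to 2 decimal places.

Technical coefficients a_ij = z_ij / X_j:
  a_DD = 32/640 = 0.05, a_MD = 224/640 = 0.35, a_SD = 256/640 = 0.40
  a_DM = 252/720 = 0.35, a_MM = 252/720 = 0.35, a_SM = 36/720 = 0.05
  a_DS = 160/800 = 0.20, a_MS = 80/800 = 0.10, a_SS = 280/800 = 0.35
I − A =
  [   0.95    -0.35    -0.20]
  [  -0.35     0.65    -0.10]
  [  -0.40    -0.05     0.65]
Cofactors of I−A, C_ij = (−1)^(i+j)·(minor ij) (rows/columns in the sector order above):
  C_11 = (0.65)(0.65) − (-0.10)(-0.05) = 0.4175
  C_12 = −[(-0.35)(0.65) − (-0.10)(-0.40)] = 0.2675
  C_13 = (-0.35)(-0.05) − (0.65)(-0.40) = 0.2775
  C_21 = −[(-0.35)(0.65) − (-0.20)(-0.05)] = 0.2375
  C_22 = (0.95)(0.65) − (-0.20)(-0.40) = 0.5375
  C_23 = −[(0.95)(-0.05) − (-0.35)(-0.40)] = 0.1875
  C_31 = (-0.35)(-0.10) − (-0.20)(0.65) = 0.1650
  C_32 = −[(0.95)(-0.10) − (-0.20)(-0.35)] = 0.1650
  C_33 = (0.95)(0.65) − (-0.35)(-0.35) = 0.4950
det(I−A) = Σ_j (I−A)_1j·C_1j = (0.95)(0.4175) + (-0.35)(0.2675) + (-0.20)(0.2775) = 0.2475
adj(I−A) = Cᵀ =
  [ 0.4175   0.2375   0.1650]
  [ 0.2675   0.5375   0.1650]
  [ 0.2775   0.1875   0.4950]
(I − A)⁻¹ = adj(I−A) / det(I−A) ≈
  [   1.6869     0.9596     0.6667]
  [   1.0808     2.1717     0.6667]
  [   1.1212     0.7576     2.0000]
Δx = (I − A)⁻¹ Δd with Δd having +150 in the Manufacturing component and 0 elsewhere.
So Δx_D = L_DM · (+150), where L_DM = adj(I−A)_DM / det(I−A) = 0.2375 / 0.2475.
Δx_D = 0.2375 × (+150) / 0.2475 = 35.625 / 0.2475 ≈ 143.94.

Δx_D = 143.94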